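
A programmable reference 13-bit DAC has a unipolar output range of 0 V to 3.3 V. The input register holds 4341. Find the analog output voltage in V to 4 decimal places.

1.7487 V

LSB = 3.3 V / 2^13 = 402.83 µV.
V_out = 0 + 4341 × 0.000402832 V = 1.74869 V.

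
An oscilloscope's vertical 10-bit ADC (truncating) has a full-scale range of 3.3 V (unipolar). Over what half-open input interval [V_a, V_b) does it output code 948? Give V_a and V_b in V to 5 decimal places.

LSB = 3.3/2^10 = 3.223 mV.
V_a = V_low + 948·LSB = 3.05508 V; V_b = V_low + 949·LSB = 3.0583 V.

[3.05508 V, 3.05830 V)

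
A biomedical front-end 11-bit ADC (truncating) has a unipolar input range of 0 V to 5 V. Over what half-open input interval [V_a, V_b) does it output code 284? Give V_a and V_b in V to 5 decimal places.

LSB = 5/2^11 = 2.441 mV.
V_a = V_low + 284·LSB = 0.693359 V; V_b = V_low + 285·LSB = 0.695801 V.

[0.69336 V, 0.69580 V)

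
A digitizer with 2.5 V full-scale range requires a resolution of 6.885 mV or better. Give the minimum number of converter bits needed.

9 bits

Number of steps required ≥ 2.5 V / 6.885 mV = 363.11.
Need 2^N ≥ 363.11; 2^8 = 256, 2^9 = 512.
Minimum N = 9.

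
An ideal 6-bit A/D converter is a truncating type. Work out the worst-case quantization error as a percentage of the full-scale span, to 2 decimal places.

Truncating → worst-case error = 1 LSB = V_FS/2^6, so 100/64 = 1.5625 % of full scale.

1.56 %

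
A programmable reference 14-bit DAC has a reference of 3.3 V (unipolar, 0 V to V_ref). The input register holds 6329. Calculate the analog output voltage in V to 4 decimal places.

LSB = 3.3 V / 2^14 = 201.42 µV.
V_out = 0 + 6329 × 0.000201416 V = 1.27476 V.

1.2748 V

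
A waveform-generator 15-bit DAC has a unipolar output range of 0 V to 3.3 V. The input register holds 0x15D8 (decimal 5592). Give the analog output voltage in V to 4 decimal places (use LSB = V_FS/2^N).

0.5632 V

LSB = 3.3 V / 2^15 = 100.71 µV.
Code 0x15D8 = 5592 decimal.
V_out = 0 + 5592 × 0.000100708 V = 0.563159 V.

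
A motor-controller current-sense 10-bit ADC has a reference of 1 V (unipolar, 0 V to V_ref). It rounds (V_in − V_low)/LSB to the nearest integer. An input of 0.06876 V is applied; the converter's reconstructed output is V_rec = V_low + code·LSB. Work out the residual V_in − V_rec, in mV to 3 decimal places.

0.401 mV

One LSB is 1 V / 1024 = 0.977 mV.
(V_in − V_low)/LSB = (0.06876 − 0)/0.000976562 = 70.4102 → code 70 (round).
Code 70 maps back to 0 + 70×0.000976562 V = 0.068359375 V.
Difference: 0.000400625 V → 0.401 mV.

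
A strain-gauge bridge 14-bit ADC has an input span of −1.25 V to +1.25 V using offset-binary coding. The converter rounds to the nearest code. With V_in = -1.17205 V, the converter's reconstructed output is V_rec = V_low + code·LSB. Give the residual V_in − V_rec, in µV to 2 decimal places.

LSB = 2.5/2^14 = 152.59 µV.
(V_in − V_low)/LSB = (-1.17205 − (−1.25))/0.000152588 = 510.8531 → code 511 (round).
Code 511 maps back to (−1.25) + 511×0.000152588 V = -1.1720276 V.
Error = -1.17205 − (−1.1720276) = -2.24121e-05 V = -22.41 µV.

-22.41 µV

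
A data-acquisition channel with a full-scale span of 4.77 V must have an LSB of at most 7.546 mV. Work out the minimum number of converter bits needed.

10 bits

Number of steps required ≥ 4.77 V / 7.546 mV = 632.12.
Need 2^N ≥ 632.12; 2^9 = 512, 2^10 = 1024.
Minimum N = 10.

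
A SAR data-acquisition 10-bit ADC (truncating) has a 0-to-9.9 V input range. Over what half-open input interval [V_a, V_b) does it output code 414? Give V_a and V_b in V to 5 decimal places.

[4.00254 V, 4.01221 V)

LSB = 9.9/2^10 = 9.668 mV.
V_a = V_low + 414·LSB = 4.00254 V; V_b = V_low + 415·LSB = 4.01221 V.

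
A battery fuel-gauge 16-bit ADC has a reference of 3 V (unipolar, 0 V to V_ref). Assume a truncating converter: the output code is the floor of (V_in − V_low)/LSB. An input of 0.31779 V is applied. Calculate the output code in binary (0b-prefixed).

code 0b1101100011110 (decimal 6942)

With 65536 levels over 3 V, one step is 45.78 µV.
(0.31779 − 0) / 4.57764e-05 = 6942.228 LSBs.
Floor → code 6942.
In binary (0b-prefixed): 0b1101100011110.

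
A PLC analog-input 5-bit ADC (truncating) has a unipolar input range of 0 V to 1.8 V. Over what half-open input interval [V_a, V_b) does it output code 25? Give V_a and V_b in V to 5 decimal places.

LSB = 1.8/2^5 = 56.250 mV.
V_a = V_low + 25·LSB = 1.40625 V; V_b = V_low + 26·LSB = 1.4625 V.

[1.40625 V, 1.46250 V)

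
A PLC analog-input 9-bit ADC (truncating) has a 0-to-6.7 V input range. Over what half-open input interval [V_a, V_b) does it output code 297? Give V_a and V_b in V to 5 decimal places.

[3.88652 V, 3.89961 V)

LSB = 6.7/2^9 = 13.086 mV.
V_a = V_low + 297·LSB = 3.88652 V; V_b = V_low + 298·LSB = 3.89961 V.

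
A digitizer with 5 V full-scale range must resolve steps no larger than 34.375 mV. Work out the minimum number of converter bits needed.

8 bits

Number of steps required ≥ 5 V / 34.375 mV = 145.45.
Need 2^N ≥ 145.45; 2^7 = 128, 2^8 = 256.
Minimum N = 8.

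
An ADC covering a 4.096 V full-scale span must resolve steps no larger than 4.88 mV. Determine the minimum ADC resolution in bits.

Number of steps required ≥ 4.096 V / 4.88 mV = 839.34.
Need 2^N ≥ 839.34; 2^9 = 512, 2^10 = 1024.
Minimum N = 10.

10 bits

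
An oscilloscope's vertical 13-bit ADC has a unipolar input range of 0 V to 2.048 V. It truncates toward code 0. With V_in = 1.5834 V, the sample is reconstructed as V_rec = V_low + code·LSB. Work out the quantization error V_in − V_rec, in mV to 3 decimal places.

LSB = 2.048/2^13 = 250.00 µV.
(V_in − V_low)/LSB = (1.5834 − 0)/0.00025 = 6333.6000 → code 6333 (floor).
V_rec = 0 + 6333·0.00025 = 1.58325 V.
V_in − V_rec = 0.00015 V = 0.150 mV.

0.150 mV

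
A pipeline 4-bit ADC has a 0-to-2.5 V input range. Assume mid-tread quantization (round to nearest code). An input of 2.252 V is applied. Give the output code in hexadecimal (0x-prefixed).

code 0xE (decimal 14)

With 16 levels over 2.5 V, one step is 156.250 mV.
(V_in − V_low)/LSB = (2.252 − 0) / 0.15625 = 14.413.
So the output code is 14.
In hexadecimal (0x-prefixed): 0xE.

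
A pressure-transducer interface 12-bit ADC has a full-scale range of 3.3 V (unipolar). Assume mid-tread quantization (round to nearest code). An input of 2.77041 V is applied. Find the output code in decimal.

LSB = 3.3 V / 4096 = 0.806 mV.
(V_in − V_low)/LSB = (2.77041 − 0) / 0.000805664 = 3438.666.
Round → code 3439.

code 3439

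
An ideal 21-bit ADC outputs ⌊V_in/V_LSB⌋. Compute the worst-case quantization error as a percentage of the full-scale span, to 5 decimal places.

Truncating → worst-case error = 1 LSB = V_FS/2^21, so 100/2097152 = 4.76837e-05 % of full scale.

0.00005 %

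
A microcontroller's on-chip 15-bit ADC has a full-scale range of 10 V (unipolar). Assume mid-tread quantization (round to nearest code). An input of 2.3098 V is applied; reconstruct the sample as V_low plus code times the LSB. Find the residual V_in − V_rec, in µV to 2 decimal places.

Step size: 10 V ÷ 2^15 = 305.18 µV.
Scaled input = 7568.7526 LSBs, so code = 7569.
Reconstructed: 2.3098755 V.
Error = 2.3098 − 2.3098755 = -7.54883e-05 V = -75.49 µV.

-75.49 µV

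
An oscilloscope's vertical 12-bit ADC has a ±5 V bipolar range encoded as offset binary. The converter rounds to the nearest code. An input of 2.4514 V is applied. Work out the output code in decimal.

Full-scale span = 10 V; LSB = 10/2^12 = 2.441 mV.
Input sits at 3052.093 steps above V_low.
So the output code is 3052.

code 3052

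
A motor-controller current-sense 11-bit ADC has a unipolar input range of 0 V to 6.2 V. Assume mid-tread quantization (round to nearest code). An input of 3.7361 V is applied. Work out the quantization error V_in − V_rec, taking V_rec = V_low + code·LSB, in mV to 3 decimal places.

0.358 mV

LSB = 6.2/2^11 = 3.027 mV.
(3.7361 − 0)/0.00302734 = 1234.1182; round gives code 1234.
Code 1234 maps back to 0 + 1234×0.00302734 V = 3.7357422 V.
Difference: 0.000357813 V → 0.358 mV.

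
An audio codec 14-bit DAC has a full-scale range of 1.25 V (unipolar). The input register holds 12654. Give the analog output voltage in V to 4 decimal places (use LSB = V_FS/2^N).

0.9654 V

LSB = 1.25 V / 2^14 = 76.29 µV.
V_out = 0 + 12654 × 7.62939e-05 V = 0.965424 V.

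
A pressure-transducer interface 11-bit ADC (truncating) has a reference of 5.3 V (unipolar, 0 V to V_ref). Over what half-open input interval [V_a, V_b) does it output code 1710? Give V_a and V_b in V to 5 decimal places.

[4.42529 V, 4.42788 V)

LSB = 5.3/2^11 = 2.588 mV.
V_a = V_low + 1710·LSB = 4.42529 V; V_b = V_low + 1711·LSB = 4.42788 V.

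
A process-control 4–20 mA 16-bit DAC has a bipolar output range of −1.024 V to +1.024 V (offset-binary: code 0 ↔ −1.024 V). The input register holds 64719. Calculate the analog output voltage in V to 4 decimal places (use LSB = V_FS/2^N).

0.9985 V

LSB = 2.048 V / 2^16 = 31.25 µV.
V_out = (−1.024) + 64719 × 3.125e-05 V = 0.998469 V.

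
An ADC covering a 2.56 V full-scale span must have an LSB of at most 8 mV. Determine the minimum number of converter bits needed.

9 bits

Number of steps required ≥ 2.56 V / 8 mV = 320.00.
Need 2^N ≥ 320.00; 2^8 = 256, 2^9 = 512.
Minimum N = 9.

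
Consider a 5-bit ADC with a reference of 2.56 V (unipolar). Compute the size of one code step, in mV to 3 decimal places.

80.000 mV

Full-scale span = 2.56 V.
LSB = 2.56 / 2^5 = 2.56 / 32 = 0.08 V = 80.000 mV.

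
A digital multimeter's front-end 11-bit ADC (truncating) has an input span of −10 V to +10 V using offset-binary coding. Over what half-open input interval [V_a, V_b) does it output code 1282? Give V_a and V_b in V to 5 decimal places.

LSB = 20/2^11 = 9.766 mV.
V_a = V_low + 1282·LSB = 2.51953 V; V_b = V_low + 1283·LSB = 2.5293 V.

[2.51953 V, 2.52930 V)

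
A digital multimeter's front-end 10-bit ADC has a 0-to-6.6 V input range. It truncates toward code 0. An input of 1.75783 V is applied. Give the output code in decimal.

code 272

LSB = 6.6 V / 1024 = 6.445 mV.
(1.75783 − 0) / 0.00644531 = 272.730 LSBs.
Floor → code 272.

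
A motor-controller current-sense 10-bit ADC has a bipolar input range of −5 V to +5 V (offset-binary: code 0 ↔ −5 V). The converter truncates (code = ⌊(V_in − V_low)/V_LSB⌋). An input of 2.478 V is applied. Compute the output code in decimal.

code 765

With 1024 levels over 10 V, one step is 9.766 mV.
(V_in − V_low)/LSB = (2.478 − (−5)) / 0.00976562 = 765.747.
Floor → code 765.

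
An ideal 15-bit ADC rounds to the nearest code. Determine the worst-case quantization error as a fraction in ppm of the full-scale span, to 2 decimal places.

15.26 ppm

Rounding → worst-case error = ½ LSB = V_FS/2^16, so 1e+06/65536 = 15.2588 ppm of full scale.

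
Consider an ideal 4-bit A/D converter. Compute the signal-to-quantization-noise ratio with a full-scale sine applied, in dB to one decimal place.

25.8 dB

SNR ≈ 6.02·N + 1.76 dB = 6.02·4 + 1.76 = 25.84 dB.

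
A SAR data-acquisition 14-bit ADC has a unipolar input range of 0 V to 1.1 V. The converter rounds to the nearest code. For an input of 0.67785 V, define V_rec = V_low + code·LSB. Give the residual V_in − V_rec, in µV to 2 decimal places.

17.97 µV

Step size: 1.1 V ÷ 2^14 = 67.14 µV.
Scaled input = 10096.2676 LSBs, so code = 10096.
V_rec = 0 + 10096·6.71387e-05 = 0.67783203 V.
Error = 0.67785 − 0.67783203 = 1.79687e-05 V = 17.97 µV.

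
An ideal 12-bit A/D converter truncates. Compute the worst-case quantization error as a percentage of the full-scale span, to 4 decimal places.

Truncating → worst-case error = 1 LSB = V_FS/2^12, so 100/4096 = 0.0244141 % of full scale.

0.0244 %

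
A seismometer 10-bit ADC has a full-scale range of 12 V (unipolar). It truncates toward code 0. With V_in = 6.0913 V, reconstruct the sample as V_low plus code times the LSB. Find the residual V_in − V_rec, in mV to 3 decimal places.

9.269 mV

One LSB is 12 V / 1024 = 11.719 mV.
(6.0913 − 0)/0.0117188 = 519.7909; ⌊·⌋ gives code 519.
Code 519 maps back to 0 + 519×0.0117188 V = 6.0820312 V.
V_in − V_rec = 0.00926875 V = 9.269 mV.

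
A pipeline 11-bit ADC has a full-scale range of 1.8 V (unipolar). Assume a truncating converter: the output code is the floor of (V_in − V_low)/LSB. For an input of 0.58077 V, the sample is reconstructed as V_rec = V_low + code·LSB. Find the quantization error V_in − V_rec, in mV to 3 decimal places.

0.692 mV

One LSB is 1.8 V / 2048 = 0.879 mV.
(0.58077 − 0)/0.000878906 = 660.7872; ⌊·⌋ gives code 660.
V_rec = 0 + 660·0.000878906 = 0.58007812 V.
V_in − V_rec = 0.000691875 V = 0.692 mV.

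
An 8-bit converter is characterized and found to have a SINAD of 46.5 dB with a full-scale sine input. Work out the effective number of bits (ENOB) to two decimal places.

7.43 bits

ENOB = (SINAD − 1.76) / 6.02 = (46.5 − 1.76)/6.02 = 7.432.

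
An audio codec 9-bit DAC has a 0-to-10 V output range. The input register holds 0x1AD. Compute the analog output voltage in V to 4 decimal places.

LSB = 10 V / 2^9 = 19.531 mV.
Code 0x1AD = 429 decimal.
V_out = 0 + 429 × 0.0195312 V = 8.37891 V.

8.3789 V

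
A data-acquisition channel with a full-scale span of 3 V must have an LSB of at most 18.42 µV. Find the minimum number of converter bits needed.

18 bits

Number of steps required ≥ 3 V / 18.42 µV = 162866.45.
Need 2^N ≥ 162866.45; 2^17 = 131072, 2^18 = 262144.
Minimum N = 18.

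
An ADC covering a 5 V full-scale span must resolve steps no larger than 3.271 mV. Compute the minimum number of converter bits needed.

11 bits

Number of steps required ≥ 5 V / 3.271 mV = 1528.58.
Need 2^N ≥ 1528.58; 2^10 = 1024, 2^11 = 2048.
Minimum N = 11.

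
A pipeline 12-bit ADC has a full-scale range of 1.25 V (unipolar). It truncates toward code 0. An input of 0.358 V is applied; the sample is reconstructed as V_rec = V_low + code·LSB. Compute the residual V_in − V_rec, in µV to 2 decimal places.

Step size: 1.25 V ÷ 2^12 = 305.18 µV.
(V_in − V_low)/LSB = (0.358 − 0)/0.000305176 = 1173.0944 → code 1173 (floor).
Reconstructed: 0.35797119 V.
V_in − V_rec = 2.88086e-05 V = 28.81 µV.

28.81 µV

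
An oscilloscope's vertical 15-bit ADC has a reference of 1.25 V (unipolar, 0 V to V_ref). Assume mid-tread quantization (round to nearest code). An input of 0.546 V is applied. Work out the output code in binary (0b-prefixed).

code 0b11011111101001 (decimal 14313)

With 32768 levels over 1.25 V, one step is 38.15 µV.
(0.546 − 0) / 3.8147e-05 = 14313.062 LSBs.
Round → code 14313.
In binary (0b-prefixed): 0b11011111101001.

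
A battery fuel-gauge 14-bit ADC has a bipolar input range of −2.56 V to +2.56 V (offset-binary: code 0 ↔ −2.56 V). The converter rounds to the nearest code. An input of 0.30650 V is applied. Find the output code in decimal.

code 9173

Full-scale span = 5.12 V; LSB = 5.12/2^14 = 312.50 µV.
(0.30650 − (−2.56)) / 0.0003125 = 9172.800 LSBs.
So the output code is 9173.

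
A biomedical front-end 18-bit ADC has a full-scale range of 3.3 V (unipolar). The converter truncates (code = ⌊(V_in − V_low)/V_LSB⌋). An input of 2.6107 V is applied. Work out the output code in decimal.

code 207387

LSB = 3.3 V / 262144 = 12.59 µV.
(V_in − V_low)/LSB = (2.6107 − 0) / 1.25885e-05 = 207387.679.
So the output code is 207387.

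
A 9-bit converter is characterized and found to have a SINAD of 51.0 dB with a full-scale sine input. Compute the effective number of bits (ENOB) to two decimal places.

8.18 bits

ENOB = (SINAD − 1.76) / 6.02 = (51.0 − 1.76)/6.02 = 8.179.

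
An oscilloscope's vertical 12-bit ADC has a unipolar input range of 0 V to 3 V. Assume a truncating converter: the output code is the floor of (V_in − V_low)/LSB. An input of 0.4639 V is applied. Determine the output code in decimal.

Full-scale span = 3 V; LSB = 3/2^12 = 0.732 mV.
Input sits at 633.378 steps above V_low.
So the output code is 633.

code 633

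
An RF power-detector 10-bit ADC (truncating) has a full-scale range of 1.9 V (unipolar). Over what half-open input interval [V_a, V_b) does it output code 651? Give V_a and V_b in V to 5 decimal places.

[1.20791 V, 1.20977 V)

LSB = 1.9/2^10 = 1.855 mV.
V_a = V_low + 651·LSB = 1.20791 V; V_b = V_low + 652·LSB = 1.20977 V.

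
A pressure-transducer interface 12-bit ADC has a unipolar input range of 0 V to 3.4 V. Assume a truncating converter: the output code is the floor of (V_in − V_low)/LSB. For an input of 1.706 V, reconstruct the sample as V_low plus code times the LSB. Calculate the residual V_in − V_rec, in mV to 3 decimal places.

LSB = 3.4/2^12 = 0.830 mV.
(1.706 − 0)/0.000830078 = 2055.2282; ⌊·⌋ gives code 2055.
V_rec = 0 + 2055·0.000830078 = 1.7058105 V.
V_in − V_rec = 0.000189453 V = 0.189 mV.

0.189 mV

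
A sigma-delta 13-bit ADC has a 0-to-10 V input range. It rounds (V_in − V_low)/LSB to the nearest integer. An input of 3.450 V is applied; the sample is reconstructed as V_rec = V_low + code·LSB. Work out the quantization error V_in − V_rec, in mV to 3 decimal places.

0.293 mV

LSB = 10/2^13 = 1.221 mV.
(V_in − V_low)/LSB = (3.450 − 0)/0.0012207 = 2826.2400 → code 2826 (round).
Code 2826 maps back to 0 + 2826×0.0012207 V = 3.449707 V.
Error = 3.450 − 3.449707 = 0.000292969 V = 0.293 mV.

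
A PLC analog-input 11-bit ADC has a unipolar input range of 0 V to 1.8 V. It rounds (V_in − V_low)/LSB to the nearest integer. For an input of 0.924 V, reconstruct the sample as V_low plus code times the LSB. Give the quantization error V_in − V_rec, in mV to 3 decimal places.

Step size: 1.8 V ÷ 2^11 = 0.879 mV.
(V_in − V_low)/LSB = (0.924 − 0)/0.000878906 = 1051.3067 → code 1051 (round).
Code 1051 maps back to 0 + 1051×0.000878906 V = 0.92373047 V.
Error = 0.924 − 0.92373047 = 0.000269531 V = 0.270 mV.

0.270 mV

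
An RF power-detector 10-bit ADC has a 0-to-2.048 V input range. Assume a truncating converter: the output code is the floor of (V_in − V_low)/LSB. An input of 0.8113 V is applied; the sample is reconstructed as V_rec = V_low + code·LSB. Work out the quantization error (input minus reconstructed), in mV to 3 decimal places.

One LSB is 2.048 V / 1024 = 2.000 mV.
Scaled input = 405.6500 LSBs, so code = 405.
Code 405 maps back to 0 + 405×0.002 V = 0.81 V.
V_in − V_rec = 0.0013 V = 1.300 mV.

1.300 mV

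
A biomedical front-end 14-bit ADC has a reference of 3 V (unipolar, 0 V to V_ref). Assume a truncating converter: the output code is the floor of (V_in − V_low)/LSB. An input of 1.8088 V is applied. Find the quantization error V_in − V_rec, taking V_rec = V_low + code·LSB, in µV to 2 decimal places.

Step size: 3 V ÷ 2^14 = 183.11 µV.
(1.8088 − 0)/0.000183105 = 9878.4597; ⌊·⌋ gives code 9878.
V_rec = 0 + 9878·0.000183105 = 1.8087158 V.
Error = 1.8088 − 1.8087158 = 8.41797e-05 V = 84.18 µV.

84.18 µV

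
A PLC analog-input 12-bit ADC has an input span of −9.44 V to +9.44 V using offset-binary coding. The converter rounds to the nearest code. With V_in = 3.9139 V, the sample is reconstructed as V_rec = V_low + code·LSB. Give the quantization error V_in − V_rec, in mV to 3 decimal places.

One LSB is 18.88 V / 4096 = 4.609 mV.
Scaled input = 2897.1173 LSBs, so code = 2897.
Code 2897 maps back to (−9.44) + 2897×0.00460937 V = 3.9133594 V.
Error = 3.9139 − 3.9133594 = 0.000540625 V = 0.541 mV.

0.541 mV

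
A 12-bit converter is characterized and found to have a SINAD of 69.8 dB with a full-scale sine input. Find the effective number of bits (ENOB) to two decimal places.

11.30 bits

ENOB = (SINAD − 1.76) / 6.02 = (69.8 − 1.76)/6.02 = 11.302.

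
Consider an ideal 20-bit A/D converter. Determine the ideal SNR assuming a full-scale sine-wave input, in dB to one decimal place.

122.2 dB

SNR ≈ 6.02·N + 1.76 dB = 6.02·20 + 1.76 = 122.16 dB.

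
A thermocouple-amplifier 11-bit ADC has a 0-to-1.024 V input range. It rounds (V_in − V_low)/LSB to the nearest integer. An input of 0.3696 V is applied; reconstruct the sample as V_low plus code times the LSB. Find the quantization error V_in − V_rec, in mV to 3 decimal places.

Step size: 1.024 V ÷ 2^11 = 0.500 mV.
Scaled input = 739.2000 LSBs, so code = 739.
Code 739 maps back to 0 + 739×0.0005 V = 0.3695 V.
V_in − V_rec = 0.0001 V = 0.100 mV.

0.100 mV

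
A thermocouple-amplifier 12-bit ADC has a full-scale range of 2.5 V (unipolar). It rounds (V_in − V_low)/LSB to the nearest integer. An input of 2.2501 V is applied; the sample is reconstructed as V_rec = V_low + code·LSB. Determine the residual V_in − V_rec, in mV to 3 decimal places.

Step size: 2.5 V ÷ 2^12 = 0.610 mV.
Scaled input = 3686.5638 LSBs, so code = 3687.
Code 3687 maps back to 0 + 3687×0.000610352 V = 2.2503662 V.
V_in − V_rec = -0.000266211 V = -0.266 mV.

-0.266 mV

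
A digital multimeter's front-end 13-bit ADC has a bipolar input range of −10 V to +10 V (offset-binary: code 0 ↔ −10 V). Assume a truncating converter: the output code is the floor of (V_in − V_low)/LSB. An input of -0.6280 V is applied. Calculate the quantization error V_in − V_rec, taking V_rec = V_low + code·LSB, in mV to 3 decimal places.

1.883 mV

One LSB is 20 V / 8192 = 2.441 mV.
Scaled input = 3838.7712 LSBs, so code = 3838.
Reconstructed: -0.62988281 V.
Difference: 0.00188281 V → 1.883 mV.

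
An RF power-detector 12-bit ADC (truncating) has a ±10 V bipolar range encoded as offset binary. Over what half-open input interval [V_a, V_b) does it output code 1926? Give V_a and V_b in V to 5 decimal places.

LSB = 20/2^12 = 4.883 mV.
V_a = V_low + 1926·LSB = -0.595703 V; V_b = V_low + 1927·LSB = -0.59082 V.

[-0.59570 V, -0.59082 V)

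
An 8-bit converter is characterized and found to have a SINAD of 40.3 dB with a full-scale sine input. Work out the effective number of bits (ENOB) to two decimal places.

6.40 bits

ENOB = (SINAD − 1.76) / 6.02 = (40.3 − 1.76)/6.02 = 6.402.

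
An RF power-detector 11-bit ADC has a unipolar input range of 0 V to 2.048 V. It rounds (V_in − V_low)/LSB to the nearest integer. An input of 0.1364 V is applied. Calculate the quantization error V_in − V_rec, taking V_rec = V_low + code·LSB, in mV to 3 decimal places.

0.400 mV

One LSB is 2.048 V / 2048 = 1.000 mV.
(V_in − V_low)/LSB = (0.1364 − 0)/0.001 = 136.4000 → code 136 (round).
V_rec = 0 + 136·0.001 = 0.136 V.
Error = 0.1364 − 0.136 = 0.0004 V = 0.400 mV.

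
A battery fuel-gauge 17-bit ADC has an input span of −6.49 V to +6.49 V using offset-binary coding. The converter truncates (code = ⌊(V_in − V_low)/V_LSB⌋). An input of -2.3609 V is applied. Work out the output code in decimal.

code 41695

With 131072 levels over 12.98 V, one step is 99.03 µV.
(-2.3609 − (−6.49)) / 9.90295e-05 = 41695.639 LSBs.
⌊·⌋(41695.639) = 41695.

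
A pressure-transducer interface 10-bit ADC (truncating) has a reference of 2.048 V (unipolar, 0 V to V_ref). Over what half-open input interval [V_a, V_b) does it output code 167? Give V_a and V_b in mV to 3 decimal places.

LSB = 2.048/2^10 = 2.000 mV.
V_a = V_low + 167·LSB = 0.334 V; V_b = V_low + 168·LSB = 0.336 V.

[334.000 mV, 336.000 mV)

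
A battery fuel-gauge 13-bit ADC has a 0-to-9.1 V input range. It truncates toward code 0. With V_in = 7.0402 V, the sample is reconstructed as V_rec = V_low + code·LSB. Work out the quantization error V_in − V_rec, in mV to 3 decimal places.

0.808 mV

LSB = 9.1/2^13 = 1.111 mV.
(V_in − V_low)/LSB = (7.0402 − 0)/0.00111084 = 6337.7273 → code 6337 (floor).
Code 6337 maps back to 0 + 6337×0.00111084 V = 7.0393921 V.
Difference: 0.00080791 V → 0.808 mV.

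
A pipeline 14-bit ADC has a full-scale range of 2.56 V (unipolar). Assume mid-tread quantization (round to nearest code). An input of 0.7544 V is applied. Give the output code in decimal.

Full-scale span = 2.56 V; LSB = 2.56/2^14 = 156.25 µV.
Input sits at 4828.160 steps above V_low.
round(4828.160) = 4828.

code 4828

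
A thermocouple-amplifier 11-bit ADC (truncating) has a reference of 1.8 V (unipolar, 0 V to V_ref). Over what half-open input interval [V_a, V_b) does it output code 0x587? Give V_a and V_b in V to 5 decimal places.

[1.24365 V, 1.24453 V)

LSB = 1.8/2^11 = 0.879 mV.
Code 0x587 = 1415 decimal.
V_a = V_low + 1415·LSB = 1.24365 V; V_b = V_low + 1416·LSB = 1.24453 V.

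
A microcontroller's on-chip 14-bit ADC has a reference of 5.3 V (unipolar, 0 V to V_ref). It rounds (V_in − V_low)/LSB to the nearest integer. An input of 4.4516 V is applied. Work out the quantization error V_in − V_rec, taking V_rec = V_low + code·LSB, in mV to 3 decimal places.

0.105 mV

One LSB is 5.3 V / 16384 = 323.49 µV.
(V_in − V_low)/LSB = (4.4516 − 0)/0.000323486 = 13761.3235 → code 13761 (round).
Code 13761 maps back to 0 + 13761×0.000323486 V = 4.4514954 V.
V_in − V_rec = 0.000104639 V = 0.105 mV.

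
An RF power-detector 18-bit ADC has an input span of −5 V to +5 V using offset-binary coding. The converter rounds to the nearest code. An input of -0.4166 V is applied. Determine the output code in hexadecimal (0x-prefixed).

code 0x1D557 (decimal 120151)

Full-scale span = 10 V; LSB = 10/2^18 = 38.15 µV.
(-0.4166 − (−5)) / 3.8147e-05 = 120151.081 LSBs.
round(120151.081) = 120151.
In hexadecimal (0x-prefixed): 0x1D557.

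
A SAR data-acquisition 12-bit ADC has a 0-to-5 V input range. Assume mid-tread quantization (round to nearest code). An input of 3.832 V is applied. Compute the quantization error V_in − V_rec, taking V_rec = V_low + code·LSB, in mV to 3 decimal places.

0.213 mV

One LSB is 5 V / 4096 = 1.221 mV.
Scaled input = 3139.1744 LSBs, so code = 3139.
V_rec = 0 + 3139·0.0012207 = 3.8317871 V.
V_in − V_rec = 0.000212891 V = 0.213 mV.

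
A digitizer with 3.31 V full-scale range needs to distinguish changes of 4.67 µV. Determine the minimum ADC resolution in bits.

Number of steps required ≥ 3.31 V / 4.67 µV = 708779.44.
Need 2^N ≥ 708779.44; 2^19 = 524288, 2^20 = 1048576.
Minimum N = 20.

20 bits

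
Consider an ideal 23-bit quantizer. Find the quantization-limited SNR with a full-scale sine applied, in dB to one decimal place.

140.2 dB

SNR ≈ 6.02·N + 1.76 dB = 6.02·23 + 1.76 = 140.22 dB.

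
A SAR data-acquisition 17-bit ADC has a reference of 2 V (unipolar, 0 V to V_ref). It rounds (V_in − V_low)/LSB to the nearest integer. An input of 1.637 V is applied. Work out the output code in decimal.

code 107282

Full-scale span = 2 V; LSB = 2/2^17 = 15.26 µV.
(V_in − V_low)/LSB = (1.637 − 0) / 1.52588e-05 = 107282.432.
Round → code 107282.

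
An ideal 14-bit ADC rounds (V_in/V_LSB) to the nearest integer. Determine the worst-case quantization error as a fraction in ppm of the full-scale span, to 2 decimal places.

Rounding → worst-case error = ½ LSB = V_FS/2^15, so 1e+06/32768 = 30.5176 ppm of full scale.

30.52 ppm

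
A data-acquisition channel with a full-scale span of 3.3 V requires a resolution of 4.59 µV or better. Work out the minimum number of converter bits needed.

20 bits

Number of steps required ≥ 3.3 V / 4.59 µV = 718954.25.
Need 2^N ≥ 718954.25; 2^19 = 524288, 2^20 = 1048576.
Minimum N = 20.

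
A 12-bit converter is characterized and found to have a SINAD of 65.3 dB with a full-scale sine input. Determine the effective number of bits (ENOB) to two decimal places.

10.55 bits

ENOB = (SINAD − 1.76) / 6.02 = (65.3 − 1.76)/6.02 = 10.555.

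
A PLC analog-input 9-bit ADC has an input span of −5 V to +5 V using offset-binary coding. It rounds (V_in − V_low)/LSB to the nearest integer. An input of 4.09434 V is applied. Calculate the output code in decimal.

LSB = 10 V / 512 = 19.531 mV.
Input sits at 465.630 steps above V_low.
Round → code 466.

code 466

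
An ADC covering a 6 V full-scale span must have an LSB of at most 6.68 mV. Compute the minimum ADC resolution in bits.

Number of steps required ≥ 6 V / 6.68 mV = 898.20.
Need 2^N ≥ 898.20; 2^9 = 512, 2^10 = 1024.
Minimum N = 10.

10 bits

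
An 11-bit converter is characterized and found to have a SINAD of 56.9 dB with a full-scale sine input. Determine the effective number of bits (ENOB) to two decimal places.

9.16 bits

ENOB = (SINAD − 1.76) / 6.02 = (56.9 − 1.76)/6.02 = 9.159.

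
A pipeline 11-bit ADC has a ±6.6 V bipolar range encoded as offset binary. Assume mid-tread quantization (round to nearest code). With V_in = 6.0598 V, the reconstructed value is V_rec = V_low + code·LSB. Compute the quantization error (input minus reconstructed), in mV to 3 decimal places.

1.206 mV

Step size: 13.2 V ÷ 2^11 = 6.445 mV.
Scaled input = 1964.1872 LSBs, so code = 1964.
Code 1964 maps back to (−6.6) + 1964×0.00644531 V = 6.0585938 V.
Difference: 0.00120625 V → 1.206 mV.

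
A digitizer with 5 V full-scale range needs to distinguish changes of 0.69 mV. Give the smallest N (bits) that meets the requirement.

13 bits

Number of steps required ≥ 5 V / 0.69 mV = 7246.38.
Need 2^N ≥ 7246.38; 2^12 = 4096, 2^13 = 8192.
Minimum N = 13.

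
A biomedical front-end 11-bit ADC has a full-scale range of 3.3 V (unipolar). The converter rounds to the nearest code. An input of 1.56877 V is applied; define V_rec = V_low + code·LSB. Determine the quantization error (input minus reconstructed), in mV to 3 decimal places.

LSB = 3.3/2^11 = 1.611 mV.
(V_in − V_low)/LSB = (1.56877 − 0)/0.00161133 = 973.5882 → code 974 (round).
V_rec = 0 + 974·0.00161133 = 1.5694336 V.
Error = 1.56877 − 1.5694336 = -0.000663594 V = -0.664 mV.

-0.664 mV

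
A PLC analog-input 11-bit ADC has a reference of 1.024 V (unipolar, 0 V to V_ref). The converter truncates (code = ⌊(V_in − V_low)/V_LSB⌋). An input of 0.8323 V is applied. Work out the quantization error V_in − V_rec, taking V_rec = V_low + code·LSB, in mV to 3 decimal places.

0.300 mV

One LSB is 1.024 V / 2048 = 0.500 mV.
(V_in − V_low)/LSB = (0.8323 − 0)/0.0005 = 1664.6000 → code 1664 (floor).
V_rec = 0 + 1664·0.0005 = 0.832 V.
V_in − V_rec = 0.0003 V = 0.300 mV.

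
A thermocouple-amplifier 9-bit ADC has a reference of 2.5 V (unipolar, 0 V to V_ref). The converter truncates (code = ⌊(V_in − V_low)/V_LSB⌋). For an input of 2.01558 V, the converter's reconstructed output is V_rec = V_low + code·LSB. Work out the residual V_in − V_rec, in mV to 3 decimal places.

3.861 mV

LSB = 2.5/2^9 = 4.883 mV.
Scaled input = 412.7908 LSBs, so code = 412.
V_rec = 0 + 412·0.00488281 = 2.0117188 V.
V_in − V_rec = 0.00386125 V = 3.861 mV.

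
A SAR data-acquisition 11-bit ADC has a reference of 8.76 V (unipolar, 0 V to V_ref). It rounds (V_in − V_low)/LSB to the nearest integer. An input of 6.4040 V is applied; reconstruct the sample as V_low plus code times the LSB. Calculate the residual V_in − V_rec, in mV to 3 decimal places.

0.816 mV

LSB = 8.76/2^11 = 4.277 mV.
(V_in − V_low)/LSB = (6.4040 − 0)/0.00427734 = 1497.1909 → code 1497 (round).
Code 1497 maps back to 0 + 1497×0.00427734 V = 6.4031836 V.
Difference: 0.000816406 V → 0.816 mV.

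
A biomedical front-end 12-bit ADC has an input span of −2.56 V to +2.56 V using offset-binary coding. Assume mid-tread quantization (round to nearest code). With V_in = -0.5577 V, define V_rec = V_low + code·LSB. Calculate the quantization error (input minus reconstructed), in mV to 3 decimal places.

One LSB is 5.12 V / 4096 = 1.250 mV.
(V_in − V_low)/LSB = (-0.5577 − (−2.56))/0.00125 = 1601.8400 → code 1602 (round).
Code 1602 maps back to (−2.56) + 1602×0.00125 V = -0.5575 V.
Difference: -0.0002 V → -0.200 mV.

-0.200 mV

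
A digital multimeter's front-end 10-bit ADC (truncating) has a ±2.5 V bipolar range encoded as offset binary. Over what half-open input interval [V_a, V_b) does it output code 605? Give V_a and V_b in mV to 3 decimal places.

LSB = 5/2^10 = 4.883 mV.
V_a = V_low + 605·LSB = 0.454102 V; V_b = V_low + 606·LSB = 0.458984 V.

[454.102 mV, 458.984 mV)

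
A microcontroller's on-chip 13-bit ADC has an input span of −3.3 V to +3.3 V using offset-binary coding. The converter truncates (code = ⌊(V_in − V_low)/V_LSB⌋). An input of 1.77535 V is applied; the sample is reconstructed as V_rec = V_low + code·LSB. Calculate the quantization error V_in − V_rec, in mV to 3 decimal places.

0.472 mV

One LSB is 6.6 V / 8192 = 0.806 mV.
Scaled input = 6299.5859 LSBs, so code = 6299.
Reconstructed: 1.7748779 V.
V_in − V_rec = 0.00047207 V = 0.472 mV.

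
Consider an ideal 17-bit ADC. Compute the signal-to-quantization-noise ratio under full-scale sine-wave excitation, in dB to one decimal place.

SNR ≈ 6.02·N + 1.76 dB = 6.02·17 + 1.76 = 104.10 dB.

104.1 dB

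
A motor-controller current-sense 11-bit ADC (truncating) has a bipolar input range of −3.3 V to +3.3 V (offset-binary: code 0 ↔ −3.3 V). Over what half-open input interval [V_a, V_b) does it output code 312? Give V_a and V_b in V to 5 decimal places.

LSB = 6.6/2^11 = 3.223 mV.
V_a = V_low + 312·LSB = -2.29453 V; V_b = V_low + 313·LSB = -2.29131 V.

[-2.29453 V, -2.29131 V)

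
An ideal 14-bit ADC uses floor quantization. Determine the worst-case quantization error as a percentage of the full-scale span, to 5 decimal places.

0.00610 %

Truncating → worst-case error = 1 LSB = V_FS/2^14, so 100/16384 = 0.00610352 % of full scale.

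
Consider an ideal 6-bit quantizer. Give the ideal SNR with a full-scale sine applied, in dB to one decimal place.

37.9 dB

SNR ≈ 6.02·N + 1.76 dB = 6.02·6 + 1.76 = 37.88 dB.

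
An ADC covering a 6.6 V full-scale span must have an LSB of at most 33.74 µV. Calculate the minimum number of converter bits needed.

Number of steps required ≥ 6.6 V / 33.74 µV = 195613.52.
Need 2^N ≥ 195613.52; 2^17 = 131072, 2^18 = 262144.
Minimum N = 18.

18 bits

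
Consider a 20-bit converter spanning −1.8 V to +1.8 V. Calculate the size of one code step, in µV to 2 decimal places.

3.43 µV

Full-scale span = 3.6 V.
LSB = 3.6 / 2^20 = 3.6 / 1048576 = 3.43323e-06 V = 3.43 µV.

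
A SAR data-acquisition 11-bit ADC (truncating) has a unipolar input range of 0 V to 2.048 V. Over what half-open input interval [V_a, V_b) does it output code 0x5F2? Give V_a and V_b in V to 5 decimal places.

[1.52200 V, 1.52300 V)

LSB = 2.048/2^11 = 1.000 mV.
Code 0x5F2 = 1522 decimal.
V_a = V_low + 1522·LSB = 1.522 V; V_b = V_low + 1523·LSB = 1.523 V.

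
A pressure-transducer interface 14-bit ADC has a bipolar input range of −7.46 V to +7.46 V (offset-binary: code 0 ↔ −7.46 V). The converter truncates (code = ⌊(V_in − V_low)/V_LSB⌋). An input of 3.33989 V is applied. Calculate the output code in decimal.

code 11859

With 16384 levels over 14.92 V, one step is 0.911 mV.
(3.33989 − (−7.46)) / 0.000910645 = 11859.611 LSBs.
Floor → code 11859.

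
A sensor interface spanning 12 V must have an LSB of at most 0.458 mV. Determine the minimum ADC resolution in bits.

15 bits

Number of steps required ≥ 12 V / 0.458 mV = 26200.87.
Need 2^N ≥ 26200.87; 2^14 = 16384, 2^15 = 32768.
Minimum N = 15.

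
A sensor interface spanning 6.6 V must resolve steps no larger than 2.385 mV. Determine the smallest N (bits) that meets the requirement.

12 bits

Number of steps required ≥ 6.6 V / 2.385 mV = 2767.30.
Need 2^N ≥ 2767.30; 2^11 = 2048, 2^12 = 4096.
Minimum N = 12.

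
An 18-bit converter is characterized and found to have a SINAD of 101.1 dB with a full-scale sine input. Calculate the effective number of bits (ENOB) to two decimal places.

ENOB = (SINAD − 1.76) / 6.02 = (101.1 − 1.76)/6.02 = 16.502.

16.50 bits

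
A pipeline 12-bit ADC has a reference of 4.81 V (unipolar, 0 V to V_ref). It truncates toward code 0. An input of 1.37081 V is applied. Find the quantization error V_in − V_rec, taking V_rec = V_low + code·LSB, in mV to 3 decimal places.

0.383 mV

One LSB is 4.81 V / 4096 = 1.174 mV.
Scaled input = 1167.3259 LSBs, so code = 1167.
Code 1167 maps back to 0 + 1167×0.00117432 V = 1.3704272 V.
V_in − V_rec = 0.000382754 V = 0.383 mV.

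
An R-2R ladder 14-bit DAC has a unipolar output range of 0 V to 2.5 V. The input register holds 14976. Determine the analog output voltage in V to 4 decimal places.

LSB = 2.5 V / 2^14 = 152.59 µV.
V_out = 0 + 14976 × 0.000152588 V = 2.28516 V.

2.2852 V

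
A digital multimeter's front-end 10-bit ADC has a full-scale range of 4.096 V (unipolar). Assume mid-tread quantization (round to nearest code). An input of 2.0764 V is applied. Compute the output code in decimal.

code 519

LSB = 4.096 V / 1024 = 4.000 mV.
(2.0764 − 0) / 0.004 = 519.100 LSBs.
Round → code 519.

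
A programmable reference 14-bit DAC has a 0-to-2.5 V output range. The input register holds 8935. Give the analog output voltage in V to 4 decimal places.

LSB = 2.5 V / 2^14 = 152.59 µV.
V_out = 0 + 8935 × 0.000152588 V = 1.36337 V.

1.3634 V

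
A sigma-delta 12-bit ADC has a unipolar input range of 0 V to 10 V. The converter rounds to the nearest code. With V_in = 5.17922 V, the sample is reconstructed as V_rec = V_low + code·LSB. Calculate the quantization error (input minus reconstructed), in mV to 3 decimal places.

One LSB is 10 V / 4096 = 2.441 mV.
Scaled input = 2121.4085 LSBs, so code = 2121.
V_rec = 0 + 2121·0.00244141 = 5.1782227 V.
Difference: 0.000997344 V → 0.997 mV.

0.997 mV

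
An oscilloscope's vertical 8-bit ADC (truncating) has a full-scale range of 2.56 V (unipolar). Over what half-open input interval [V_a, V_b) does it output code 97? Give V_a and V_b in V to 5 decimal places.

LSB = 2.56/2^8 = 10.000 mV.
V_a = V_low + 97·LSB = 0.97 V; V_b = V_low + 98·LSB = 0.98 V.

[0.97000 V, 0.98000 V)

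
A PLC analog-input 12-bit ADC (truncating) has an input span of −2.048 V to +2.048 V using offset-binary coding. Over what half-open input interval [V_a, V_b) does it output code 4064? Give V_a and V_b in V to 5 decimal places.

[2.01600 V, 2.01700 V)

LSB = 4.096/2^12 = 1.000 mV.
V_a = V_low + 4064·LSB = 2.016 V; V_b = V_low + 4065·LSB = 2.017 V.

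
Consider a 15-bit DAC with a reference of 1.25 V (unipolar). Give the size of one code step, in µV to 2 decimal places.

38.15 µV

Full-scale span = 1.25 V.
LSB = 1.25 / 2^15 = 1.25 / 32768 = 3.8147e-05 V = 38.15 µV.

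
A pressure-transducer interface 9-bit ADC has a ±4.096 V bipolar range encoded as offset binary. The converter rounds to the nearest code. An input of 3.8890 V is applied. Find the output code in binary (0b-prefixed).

LSB = 8.192 V / 512 = 16.000 mV.
Input sits at 499.062 steps above V_low.
Round → code 499.
In binary (0b-prefixed): 0b111110011.

code 0b111110011 (decimal 499)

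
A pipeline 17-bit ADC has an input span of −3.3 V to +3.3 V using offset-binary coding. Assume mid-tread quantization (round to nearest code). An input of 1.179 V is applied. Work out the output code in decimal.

code 88950

Full-scale span = 6.6 V; LSB = 6.6/2^17 = 50.35 µV.
(1.179 − (−3.3)) / 5.0354e-05 = 88950.225 LSBs.
So the output code is 88950.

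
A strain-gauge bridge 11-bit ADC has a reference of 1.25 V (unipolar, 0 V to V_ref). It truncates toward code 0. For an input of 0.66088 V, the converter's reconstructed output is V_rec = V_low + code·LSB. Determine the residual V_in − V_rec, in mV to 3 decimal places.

0.480 mV

LSB = 1.25/2^11 = 0.610 mV.
(0.66088 − 0)/0.000610352 = 1082.7858; ⌊·⌋ gives code 1082.
Reconstructed: 0.66040039 V.
Error = 0.66088 − 0.66040039 = 0.000479609 V = 0.480 mV.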